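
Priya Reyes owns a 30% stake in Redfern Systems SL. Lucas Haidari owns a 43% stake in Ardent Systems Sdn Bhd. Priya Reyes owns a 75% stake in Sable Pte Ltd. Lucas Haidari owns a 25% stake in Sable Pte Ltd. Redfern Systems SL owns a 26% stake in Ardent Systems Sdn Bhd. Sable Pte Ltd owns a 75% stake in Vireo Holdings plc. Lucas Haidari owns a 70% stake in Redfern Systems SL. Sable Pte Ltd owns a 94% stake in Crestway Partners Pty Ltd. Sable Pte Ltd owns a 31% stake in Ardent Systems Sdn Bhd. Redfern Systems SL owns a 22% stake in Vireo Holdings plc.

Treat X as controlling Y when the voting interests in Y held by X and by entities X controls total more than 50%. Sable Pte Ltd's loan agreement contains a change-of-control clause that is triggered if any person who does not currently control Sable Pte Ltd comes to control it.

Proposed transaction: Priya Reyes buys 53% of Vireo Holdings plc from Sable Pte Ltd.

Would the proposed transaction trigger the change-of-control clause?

The purchase adds only to Priya's holdings (Sable's stake shrinks), so Priya is the only person who could newly come to control Sable.
Priya holds 75% of Sable, so Priya controls Sable.
So Priya already controls Sable before the transaction.
After the purchase, Priya holds 53% of Vireo directly, and Sable's stake falls to 22%.
Priya controlled Sable already, so this is not a new person acquiring control; every other person's position is unchanged or reduced.
No new person acquires control, so the clause is not triggered.

No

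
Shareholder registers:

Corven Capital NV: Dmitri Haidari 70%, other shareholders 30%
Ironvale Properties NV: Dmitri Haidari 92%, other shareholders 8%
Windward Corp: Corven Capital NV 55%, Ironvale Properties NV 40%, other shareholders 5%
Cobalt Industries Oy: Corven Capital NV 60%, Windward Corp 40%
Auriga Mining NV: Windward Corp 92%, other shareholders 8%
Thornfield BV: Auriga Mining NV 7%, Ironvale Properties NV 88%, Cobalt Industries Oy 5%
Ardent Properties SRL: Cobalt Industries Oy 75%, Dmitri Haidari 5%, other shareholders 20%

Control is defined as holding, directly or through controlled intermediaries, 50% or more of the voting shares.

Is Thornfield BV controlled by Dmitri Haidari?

Dmitri holds 70% of Corven, so Dmitri controls Corven.
Dmitri holds 92% of Ironvale, so Dmitri controls Ironvale.
Corven and Ironvale together hold 55% + 40% = 95% of Windward, so Dmitri controls Windward.
Windward holds 92% of Auriga, so Dmitri controls Auriga.
Corven and Windward together hold 60% + 40% = 100% of Cobalt, so Dmitri controls Cobalt.
Auriga and Ironvale and Cobalt together hold 7% + 88% + 5% = 100% of Thornfield, so Dmitri controls Thornfield.

Yes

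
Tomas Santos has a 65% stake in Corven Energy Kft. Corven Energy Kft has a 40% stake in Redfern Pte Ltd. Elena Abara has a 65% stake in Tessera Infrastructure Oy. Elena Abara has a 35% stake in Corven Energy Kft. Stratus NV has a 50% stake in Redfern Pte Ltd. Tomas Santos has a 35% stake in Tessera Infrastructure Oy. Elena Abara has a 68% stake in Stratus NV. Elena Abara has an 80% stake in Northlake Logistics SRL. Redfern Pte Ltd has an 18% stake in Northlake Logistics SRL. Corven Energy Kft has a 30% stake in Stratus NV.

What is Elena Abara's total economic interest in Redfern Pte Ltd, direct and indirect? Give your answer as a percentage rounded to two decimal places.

Elena reaches Redfern along 3 paths.
Via Stratus: 68% × 50% = 34%.
Via Corven → Stratus: 35% × 30% × 50% = 5.25%.
Via Corven: 35% × 40% = 14%.
Total: 34% + 5.25% + 14% = 53.25%.

53.25%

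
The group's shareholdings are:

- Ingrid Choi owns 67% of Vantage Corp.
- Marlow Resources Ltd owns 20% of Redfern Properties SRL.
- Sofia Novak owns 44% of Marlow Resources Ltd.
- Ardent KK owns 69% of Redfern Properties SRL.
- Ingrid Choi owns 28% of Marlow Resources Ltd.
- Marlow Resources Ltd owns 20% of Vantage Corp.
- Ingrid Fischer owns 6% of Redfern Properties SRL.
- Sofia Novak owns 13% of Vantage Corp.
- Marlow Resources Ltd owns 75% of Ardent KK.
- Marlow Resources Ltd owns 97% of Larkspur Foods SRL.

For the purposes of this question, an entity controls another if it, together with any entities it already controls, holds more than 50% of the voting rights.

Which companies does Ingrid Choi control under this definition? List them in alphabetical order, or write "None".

Ingrid Choi holds 67% of Vantage, so Ingrid Choi controls Vantage.
No other company's threshold is met.

Vantage Corp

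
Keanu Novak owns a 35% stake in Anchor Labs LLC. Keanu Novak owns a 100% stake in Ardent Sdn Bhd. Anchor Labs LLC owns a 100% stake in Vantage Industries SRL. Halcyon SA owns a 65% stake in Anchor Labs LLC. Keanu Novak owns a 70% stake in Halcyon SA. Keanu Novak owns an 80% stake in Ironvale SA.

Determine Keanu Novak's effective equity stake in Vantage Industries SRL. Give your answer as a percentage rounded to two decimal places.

80.50%

Keanu reaches Vantage along 2 paths.
Via Anchor: 35% × 100% = 35%.
Via Halcyon → Anchor: 70% × 65% × 100% = 45.5%.
Total: 35% + 45.5% = 80.5%.
Rounded: 80.50%.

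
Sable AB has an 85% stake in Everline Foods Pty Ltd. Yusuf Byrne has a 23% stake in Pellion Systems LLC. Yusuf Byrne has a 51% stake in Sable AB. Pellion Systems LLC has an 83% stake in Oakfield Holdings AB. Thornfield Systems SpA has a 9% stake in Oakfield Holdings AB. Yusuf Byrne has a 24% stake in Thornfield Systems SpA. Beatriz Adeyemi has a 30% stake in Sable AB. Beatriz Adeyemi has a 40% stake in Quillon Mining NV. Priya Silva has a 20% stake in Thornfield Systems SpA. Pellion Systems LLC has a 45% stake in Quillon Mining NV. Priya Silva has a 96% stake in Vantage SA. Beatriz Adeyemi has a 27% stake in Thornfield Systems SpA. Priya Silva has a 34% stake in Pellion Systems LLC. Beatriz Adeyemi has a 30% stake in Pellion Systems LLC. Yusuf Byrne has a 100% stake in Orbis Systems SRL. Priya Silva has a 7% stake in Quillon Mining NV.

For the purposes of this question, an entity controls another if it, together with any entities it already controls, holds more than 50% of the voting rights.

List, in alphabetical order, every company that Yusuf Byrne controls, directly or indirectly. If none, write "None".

Yusuf holds 51% of Sable, so Yusuf controls Sable.
Yusuf holds 100% of Orbis, so Yusuf controls Orbis.
Sable holds 85% of Everline, so Yusuf controls Everline.
No other company's threshold is met.

Everline Foods Pty Ltd, Orbis Systems SRL, Sable AB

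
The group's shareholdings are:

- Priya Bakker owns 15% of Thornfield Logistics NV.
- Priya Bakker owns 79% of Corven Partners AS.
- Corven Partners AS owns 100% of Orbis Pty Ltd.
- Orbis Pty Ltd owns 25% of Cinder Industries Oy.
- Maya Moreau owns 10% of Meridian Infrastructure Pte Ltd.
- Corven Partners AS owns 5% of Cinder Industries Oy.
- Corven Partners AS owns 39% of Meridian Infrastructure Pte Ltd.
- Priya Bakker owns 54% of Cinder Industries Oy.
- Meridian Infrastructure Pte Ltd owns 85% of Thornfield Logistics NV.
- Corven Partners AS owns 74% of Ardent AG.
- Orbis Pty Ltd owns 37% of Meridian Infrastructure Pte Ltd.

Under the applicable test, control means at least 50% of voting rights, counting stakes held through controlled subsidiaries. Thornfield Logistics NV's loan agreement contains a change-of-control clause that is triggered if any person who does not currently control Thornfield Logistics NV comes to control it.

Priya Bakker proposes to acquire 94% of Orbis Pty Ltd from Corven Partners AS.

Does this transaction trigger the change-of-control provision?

No

The purchase adds only to Priya's holdings (Corven's stake shrinks), so Priya is the only person who could newly come to control Thornfield.
Priya holds 79% of Corven, so Priya controls Corven.
Corven holds 100% of Orbis, so Priya controls Orbis.
Orbis and Corven together hold 37% + 39% = 76% of Meridian, so Priya controls Meridian.
Priya and Meridian together hold 15% + 85% = 100% of Thornfield, so Priya controls Thornfield.
So Priya already controls Thornfield before the transaction.
After the purchase, Priya holds 94% of Orbis directly, and Corven's stake falls to 6%.
Priya controlled Thornfield already, so this is not a new person acquiring control; every other person's position is unchanged or reduced.
No new person acquires control, so the clause is not triggered.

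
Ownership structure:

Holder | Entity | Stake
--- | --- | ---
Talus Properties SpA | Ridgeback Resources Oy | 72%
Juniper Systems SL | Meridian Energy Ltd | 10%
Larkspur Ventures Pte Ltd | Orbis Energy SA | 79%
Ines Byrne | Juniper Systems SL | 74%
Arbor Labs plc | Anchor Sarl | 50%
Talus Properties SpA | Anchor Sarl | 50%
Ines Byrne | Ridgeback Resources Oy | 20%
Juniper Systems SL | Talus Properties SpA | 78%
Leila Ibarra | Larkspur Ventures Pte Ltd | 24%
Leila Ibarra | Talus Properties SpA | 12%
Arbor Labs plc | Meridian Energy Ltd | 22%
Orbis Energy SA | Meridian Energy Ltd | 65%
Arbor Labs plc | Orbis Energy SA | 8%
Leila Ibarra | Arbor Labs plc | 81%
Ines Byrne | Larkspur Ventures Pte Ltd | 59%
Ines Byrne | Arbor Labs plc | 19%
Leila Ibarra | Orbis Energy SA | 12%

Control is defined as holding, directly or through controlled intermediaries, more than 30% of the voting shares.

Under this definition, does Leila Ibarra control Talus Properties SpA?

No

Leila holds 81% of Arbor, so Leila controls Arbor.
Arbor holds 50% of Anchor, so Leila controls Anchor.
In Talus, Leila's side holds only 12%, not > 30%.
So Leila does not control Talus.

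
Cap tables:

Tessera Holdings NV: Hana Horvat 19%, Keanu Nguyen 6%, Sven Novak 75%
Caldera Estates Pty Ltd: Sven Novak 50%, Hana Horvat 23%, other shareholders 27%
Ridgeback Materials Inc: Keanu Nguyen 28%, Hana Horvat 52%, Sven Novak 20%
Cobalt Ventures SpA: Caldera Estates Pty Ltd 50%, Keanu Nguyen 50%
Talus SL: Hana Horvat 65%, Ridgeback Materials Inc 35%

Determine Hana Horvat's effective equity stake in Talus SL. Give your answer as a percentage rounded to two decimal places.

83.20%

Hana reaches Talus along 2 paths.
Direct stake: 65% = 65%.
Via Ridgeback: 52% × 35% = 18.2%.
Total: 65% + 18.2% = 83.2%.
Rounded: 83.20%.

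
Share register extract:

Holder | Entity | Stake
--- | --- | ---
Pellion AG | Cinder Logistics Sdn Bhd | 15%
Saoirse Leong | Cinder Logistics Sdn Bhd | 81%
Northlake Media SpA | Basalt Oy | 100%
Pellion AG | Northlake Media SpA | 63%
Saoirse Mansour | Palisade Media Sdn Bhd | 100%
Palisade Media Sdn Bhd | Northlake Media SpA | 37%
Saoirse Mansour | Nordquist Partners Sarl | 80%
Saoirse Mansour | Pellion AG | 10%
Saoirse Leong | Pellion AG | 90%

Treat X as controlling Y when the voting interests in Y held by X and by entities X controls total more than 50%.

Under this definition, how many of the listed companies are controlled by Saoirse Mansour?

Saoirse Mansour holds 100% of Palisade, so Saoirse Mansour controls Palisade.
Saoirse Mansour holds 80% of Nordquist, so Saoirse Mansour controls Nordquist.
No other company's threshold is met.
Saoirse Mansour controls 2 companies.

2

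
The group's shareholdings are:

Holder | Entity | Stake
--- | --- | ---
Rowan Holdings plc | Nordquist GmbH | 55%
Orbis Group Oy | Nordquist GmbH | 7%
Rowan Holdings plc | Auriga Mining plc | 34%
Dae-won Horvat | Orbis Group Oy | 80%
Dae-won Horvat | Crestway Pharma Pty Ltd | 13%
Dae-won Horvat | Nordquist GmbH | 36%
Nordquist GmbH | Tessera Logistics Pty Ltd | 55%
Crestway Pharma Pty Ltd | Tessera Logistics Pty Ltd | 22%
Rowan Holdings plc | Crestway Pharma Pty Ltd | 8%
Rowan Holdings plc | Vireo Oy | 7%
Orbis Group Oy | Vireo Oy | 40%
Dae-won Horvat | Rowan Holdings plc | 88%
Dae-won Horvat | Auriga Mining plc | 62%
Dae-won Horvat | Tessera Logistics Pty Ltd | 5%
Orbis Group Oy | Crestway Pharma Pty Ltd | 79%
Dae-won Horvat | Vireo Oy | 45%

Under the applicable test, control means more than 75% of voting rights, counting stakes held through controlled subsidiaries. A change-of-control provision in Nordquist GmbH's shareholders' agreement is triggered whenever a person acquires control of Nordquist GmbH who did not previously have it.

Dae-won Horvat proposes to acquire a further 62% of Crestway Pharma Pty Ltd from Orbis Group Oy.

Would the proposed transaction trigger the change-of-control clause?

No

The purchase adds only to Dae-won's holdings (Orbis's stake shrinks), so Dae-won is the only person who could newly come to control Nordquist.
Dae-won holds 80% of Orbis, so Dae-won controls Orbis.
Dae-won holds 88% of Rowan, so Dae-won controls Rowan.
Orbis and Dae-won and Rowan together hold 7% + 36% + 55% = 98% of Nordquist, so Dae-won controls Nordquist.
So Dae-won already controls Nordquist before the transaction.
After the purchase, Dae-won's direct stake in Crestway rises to 13% + 62% = 75%, and Orbis's stake falls to 17%.
Dae-won controlled Nordquist already, so this is not a new person acquiring control; every other person's position is unchanged or reduced.
No new person acquires control, so the clause is not triggered.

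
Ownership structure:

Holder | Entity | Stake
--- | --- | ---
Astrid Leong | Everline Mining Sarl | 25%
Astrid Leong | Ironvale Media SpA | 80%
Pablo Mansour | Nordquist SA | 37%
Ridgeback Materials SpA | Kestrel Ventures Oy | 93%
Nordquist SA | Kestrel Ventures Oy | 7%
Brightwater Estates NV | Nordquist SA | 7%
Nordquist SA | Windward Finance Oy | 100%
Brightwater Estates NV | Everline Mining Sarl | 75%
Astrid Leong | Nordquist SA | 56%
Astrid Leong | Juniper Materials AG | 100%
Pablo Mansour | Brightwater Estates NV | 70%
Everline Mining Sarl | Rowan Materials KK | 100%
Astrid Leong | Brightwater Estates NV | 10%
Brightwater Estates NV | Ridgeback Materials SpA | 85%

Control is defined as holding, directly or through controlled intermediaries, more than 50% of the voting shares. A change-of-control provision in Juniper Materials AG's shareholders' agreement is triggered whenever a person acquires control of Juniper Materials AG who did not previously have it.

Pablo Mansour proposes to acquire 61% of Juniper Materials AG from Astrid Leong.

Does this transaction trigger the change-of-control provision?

Yes

The purchase adds only to Pablo's holdings (Astrid's stake shrinks), so Pablo is the only person who could newly come to control Juniper.
Pablo holds 70% of Brightwater, so Pablo controls Brightwater.
Brightwater holds 85% of Ridgeback, so Pablo controls Ridgeback.
Ridgeback holds 93% of Kestrel, so Pablo controls Kestrel.
Brightwater holds 75% of Everline, so Pablo controls Everline.
Everline holds 100% of Rowan, so Pablo controls Rowan.
Neither Pablo nor any entity Pablo controls holds any voting interest in Juniper.
So before the transaction, Pablo does not control Juniper.
After the purchase, Pablo holds 61% of Juniper directly, and Astrid's stake falls to 39%.
Pablo holds 61% of Juniper, so Pablo controls Juniper.
Pablo did not control Juniper before and does after, so the clause is triggered.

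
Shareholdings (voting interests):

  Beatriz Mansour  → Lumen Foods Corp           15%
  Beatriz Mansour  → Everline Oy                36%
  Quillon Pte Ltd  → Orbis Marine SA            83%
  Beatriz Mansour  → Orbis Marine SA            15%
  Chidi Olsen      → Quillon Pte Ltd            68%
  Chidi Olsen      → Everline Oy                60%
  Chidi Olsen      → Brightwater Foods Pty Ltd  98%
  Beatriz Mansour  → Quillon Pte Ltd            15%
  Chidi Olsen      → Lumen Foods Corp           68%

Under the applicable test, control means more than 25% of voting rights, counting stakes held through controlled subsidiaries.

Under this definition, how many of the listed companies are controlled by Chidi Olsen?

5

Chidi holds 68% of Quillon, so Chidi controls Quillon.
Chidi holds 60% of Everline, so Chidi controls Everline.
Chidi holds 68% of Lumen, so Chidi controls Lumen.
Quillon holds 83% of Orbis, so Chidi controls Orbis.
Chidi holds 98% of Brightwater, so Chidi controls Brightwater.
Chidi controls 5 companies.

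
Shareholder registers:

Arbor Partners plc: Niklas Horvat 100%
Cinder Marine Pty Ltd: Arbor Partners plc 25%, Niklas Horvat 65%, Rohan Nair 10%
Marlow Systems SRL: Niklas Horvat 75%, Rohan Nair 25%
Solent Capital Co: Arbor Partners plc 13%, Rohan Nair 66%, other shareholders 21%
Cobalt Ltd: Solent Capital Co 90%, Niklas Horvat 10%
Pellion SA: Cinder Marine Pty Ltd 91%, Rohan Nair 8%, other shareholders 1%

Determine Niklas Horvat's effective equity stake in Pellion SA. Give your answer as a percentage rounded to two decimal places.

Niklas reaches Pellion along 2 paths.
Via Arbor → Cinder: 100% × 25% × 91% = 22.75%.
Via Cinder: 65% × 91% = 59.15%.
Total: 22.75% + 59.15% = 81.9%.
Rounded: 81.90%.

81.90%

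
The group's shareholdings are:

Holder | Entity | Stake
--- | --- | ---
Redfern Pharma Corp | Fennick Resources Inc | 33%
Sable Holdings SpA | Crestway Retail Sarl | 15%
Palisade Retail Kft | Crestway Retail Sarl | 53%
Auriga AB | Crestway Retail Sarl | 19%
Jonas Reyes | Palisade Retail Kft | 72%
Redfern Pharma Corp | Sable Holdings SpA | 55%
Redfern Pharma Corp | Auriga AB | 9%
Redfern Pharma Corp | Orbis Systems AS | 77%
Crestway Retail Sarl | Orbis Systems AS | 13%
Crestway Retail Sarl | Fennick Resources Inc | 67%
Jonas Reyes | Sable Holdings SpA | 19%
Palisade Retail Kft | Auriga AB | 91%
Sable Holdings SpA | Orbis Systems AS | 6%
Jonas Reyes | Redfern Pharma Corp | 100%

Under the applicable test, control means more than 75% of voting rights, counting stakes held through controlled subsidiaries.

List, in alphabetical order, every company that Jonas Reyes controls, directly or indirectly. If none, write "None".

Jonas holds 100% of Redfern, so Jonas controls Redfern.
Redfern holds 77% of Orbis, so Jonas controls Orbis.
No other company's threshold is met.

Orbis Systems AS, Redfern Pharma Corp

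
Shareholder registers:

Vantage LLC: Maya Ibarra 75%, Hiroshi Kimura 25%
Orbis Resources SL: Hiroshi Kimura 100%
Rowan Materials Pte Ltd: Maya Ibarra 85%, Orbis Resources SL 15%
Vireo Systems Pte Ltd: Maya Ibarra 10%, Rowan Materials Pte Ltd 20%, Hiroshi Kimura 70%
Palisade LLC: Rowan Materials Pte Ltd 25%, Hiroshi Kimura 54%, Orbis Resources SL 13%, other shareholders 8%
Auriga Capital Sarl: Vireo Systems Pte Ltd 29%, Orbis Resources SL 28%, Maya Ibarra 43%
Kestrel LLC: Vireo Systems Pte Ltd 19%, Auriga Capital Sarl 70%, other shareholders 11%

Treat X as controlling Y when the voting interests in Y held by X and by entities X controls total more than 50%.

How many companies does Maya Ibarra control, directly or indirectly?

2

Maya holds 75% of Vantage, so Maya controls Vantage.
Maya holds 85% of Rowan, so Maya controls Rowan.
No other company's threshold is met.
Maya controls 2 companies.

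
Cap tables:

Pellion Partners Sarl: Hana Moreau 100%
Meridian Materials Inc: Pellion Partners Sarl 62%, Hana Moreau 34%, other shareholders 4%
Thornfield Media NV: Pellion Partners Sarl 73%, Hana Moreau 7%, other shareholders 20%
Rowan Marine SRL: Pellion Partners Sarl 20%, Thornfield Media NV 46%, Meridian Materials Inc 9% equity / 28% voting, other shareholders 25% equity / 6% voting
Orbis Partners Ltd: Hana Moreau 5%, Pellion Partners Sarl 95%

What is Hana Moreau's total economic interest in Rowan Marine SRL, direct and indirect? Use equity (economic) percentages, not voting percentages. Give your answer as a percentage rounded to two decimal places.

Hana reaches Rowan along 5 paths.
Via Pellion: 100% × 20% = 20%.
Via Pellion → Thornfield: 100% × 73% × 46% = 33.58%.
Via Thornfield: 7% × 46% = 3.22%.
Via Pellion → Meridian: 100% × 62% × 9% = 5.58%.
Via Meridian: 34% × 9% = 3.06%.
Total: 20% + 33.58% + 3.22% + 5.58% + 3.06% = 65.44%.

65.44%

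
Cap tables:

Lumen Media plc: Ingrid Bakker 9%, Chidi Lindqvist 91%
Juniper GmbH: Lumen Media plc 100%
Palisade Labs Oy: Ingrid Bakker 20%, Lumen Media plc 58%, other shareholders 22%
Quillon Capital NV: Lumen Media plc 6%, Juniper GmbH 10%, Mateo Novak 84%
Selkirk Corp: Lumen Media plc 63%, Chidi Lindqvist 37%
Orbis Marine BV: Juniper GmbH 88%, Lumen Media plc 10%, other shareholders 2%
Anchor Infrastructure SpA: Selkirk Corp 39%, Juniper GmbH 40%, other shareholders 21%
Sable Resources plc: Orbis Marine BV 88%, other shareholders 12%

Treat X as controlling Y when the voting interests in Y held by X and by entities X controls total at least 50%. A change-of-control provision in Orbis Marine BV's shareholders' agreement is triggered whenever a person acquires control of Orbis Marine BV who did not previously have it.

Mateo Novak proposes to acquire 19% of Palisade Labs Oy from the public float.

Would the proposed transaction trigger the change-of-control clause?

The purchase changes only Mateo's holdings, so Mateo is the only person who could newly come to control Orbis.
Mateo holds 84% of Quillon, so Mateo controls Quillon.
Neither Mateo nor any entity Mateo controls holds any voting interest in Orbis.
So before the transaction, Mateo does not control Orbis.
After the purchase, Mateo holds 19% of Palisade directly.
Mateo's side now holds 19% of Palisade, not ≥ 50%, so Mateo still does not control Palisade.
After the transaction, neither Mateo nor any entity Mateo controls holds a voting interest in Orbis, so Mateo still does not control it.
No new person acquires control, so the clause is not triggered.

No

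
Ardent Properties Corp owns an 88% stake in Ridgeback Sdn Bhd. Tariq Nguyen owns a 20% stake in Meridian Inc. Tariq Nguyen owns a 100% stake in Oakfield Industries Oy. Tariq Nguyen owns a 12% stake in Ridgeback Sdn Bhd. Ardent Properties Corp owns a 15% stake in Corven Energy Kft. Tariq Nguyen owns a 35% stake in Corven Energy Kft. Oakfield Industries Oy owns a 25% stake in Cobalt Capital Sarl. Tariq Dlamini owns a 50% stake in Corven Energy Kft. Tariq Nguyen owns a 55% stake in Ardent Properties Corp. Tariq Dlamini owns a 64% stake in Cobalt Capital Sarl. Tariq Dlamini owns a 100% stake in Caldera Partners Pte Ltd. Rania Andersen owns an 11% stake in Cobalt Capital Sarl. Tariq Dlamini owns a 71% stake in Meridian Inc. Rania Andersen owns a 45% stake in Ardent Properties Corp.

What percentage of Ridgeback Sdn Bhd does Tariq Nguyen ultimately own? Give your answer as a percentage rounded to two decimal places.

60.40%

Tariq Nguyen reaches Ridgeback along 2 paths.
Direct stake: 12% = 12%.
Via Ardent: 55% × 88% = 48.4%.
Total: 12% + 48.4% = 60.4%.
Rounded: 60.40%.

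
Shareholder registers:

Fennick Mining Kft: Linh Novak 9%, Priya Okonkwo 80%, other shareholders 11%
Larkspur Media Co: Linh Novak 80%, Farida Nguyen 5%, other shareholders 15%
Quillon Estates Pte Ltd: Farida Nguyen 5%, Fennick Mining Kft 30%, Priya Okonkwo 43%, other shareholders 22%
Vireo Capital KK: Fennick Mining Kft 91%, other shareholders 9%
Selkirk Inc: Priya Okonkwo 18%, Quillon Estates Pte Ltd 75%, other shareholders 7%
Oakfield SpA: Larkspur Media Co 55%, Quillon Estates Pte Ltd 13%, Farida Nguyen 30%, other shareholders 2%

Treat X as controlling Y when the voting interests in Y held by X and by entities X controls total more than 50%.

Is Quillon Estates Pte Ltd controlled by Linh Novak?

No

Linh holds 80% of Larkspur, so Linh controls Larkspur.
Larkspur holds 55% of Oakfield, so Linh controls Oakfield.
Neither Linh nor any entity Linh controls holds any voting interest in Quillon.
So Linh does not control Quillon.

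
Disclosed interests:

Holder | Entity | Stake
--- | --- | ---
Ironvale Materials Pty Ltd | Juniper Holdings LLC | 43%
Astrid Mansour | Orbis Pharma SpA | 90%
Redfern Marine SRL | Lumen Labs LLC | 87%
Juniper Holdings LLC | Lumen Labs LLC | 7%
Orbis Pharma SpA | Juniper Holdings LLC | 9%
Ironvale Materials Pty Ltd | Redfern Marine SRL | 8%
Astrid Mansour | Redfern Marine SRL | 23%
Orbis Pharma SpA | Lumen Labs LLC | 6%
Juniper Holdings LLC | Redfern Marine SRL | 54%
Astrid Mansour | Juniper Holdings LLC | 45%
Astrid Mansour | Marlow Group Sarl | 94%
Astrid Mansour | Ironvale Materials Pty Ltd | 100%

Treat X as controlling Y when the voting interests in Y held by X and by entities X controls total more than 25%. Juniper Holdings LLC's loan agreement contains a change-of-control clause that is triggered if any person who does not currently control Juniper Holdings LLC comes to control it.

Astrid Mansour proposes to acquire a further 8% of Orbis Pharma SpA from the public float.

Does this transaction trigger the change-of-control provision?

The purchase changes only Astrid's holdings, so Astrid is the only person who could newly come to control Juniper.
Astrid holds 100% of Ironvale, so Astrid controls Ironvale.
Astrid holds 90% of Orbis, so Astrid controls Orbis.
Astrid and Ironvale and Orbis together hold 45% + 43% + 9% = 97% of Juniper, so Astrid controls Juniper.
So Astrid already controls Juniper before the transaction.
After the purchase, Astrid's direct stake in Orbis rises to 90% + 8% = 98%.
Astrid controlled Juniper already, so this is not a new person acquiring control; every other person's position is unchanged or reduced.
No new person acquires control, so the clause is not triggered.

No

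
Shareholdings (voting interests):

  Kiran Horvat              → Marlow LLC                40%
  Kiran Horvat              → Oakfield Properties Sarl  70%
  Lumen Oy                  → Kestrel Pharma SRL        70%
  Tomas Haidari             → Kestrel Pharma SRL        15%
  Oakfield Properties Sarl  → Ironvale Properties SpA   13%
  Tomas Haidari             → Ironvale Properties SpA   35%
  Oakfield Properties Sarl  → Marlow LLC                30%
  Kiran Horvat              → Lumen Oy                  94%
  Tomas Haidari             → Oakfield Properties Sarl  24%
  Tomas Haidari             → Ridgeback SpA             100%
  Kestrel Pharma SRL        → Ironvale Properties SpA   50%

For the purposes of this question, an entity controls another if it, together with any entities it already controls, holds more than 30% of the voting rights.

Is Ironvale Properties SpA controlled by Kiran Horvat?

Yes

Kiran holds 94% of Lumen, so Kiran controls Lumen.
Lumen holds 70% of Kestrel, so Kiran controls Kestrel.
Kiran holds 70% of Oakfield, so Kiran controls Oakfield.
Kestrel and Oakfield together hold 50% + 13% = 63% of Ironvale, so Kiran controls Ironvale.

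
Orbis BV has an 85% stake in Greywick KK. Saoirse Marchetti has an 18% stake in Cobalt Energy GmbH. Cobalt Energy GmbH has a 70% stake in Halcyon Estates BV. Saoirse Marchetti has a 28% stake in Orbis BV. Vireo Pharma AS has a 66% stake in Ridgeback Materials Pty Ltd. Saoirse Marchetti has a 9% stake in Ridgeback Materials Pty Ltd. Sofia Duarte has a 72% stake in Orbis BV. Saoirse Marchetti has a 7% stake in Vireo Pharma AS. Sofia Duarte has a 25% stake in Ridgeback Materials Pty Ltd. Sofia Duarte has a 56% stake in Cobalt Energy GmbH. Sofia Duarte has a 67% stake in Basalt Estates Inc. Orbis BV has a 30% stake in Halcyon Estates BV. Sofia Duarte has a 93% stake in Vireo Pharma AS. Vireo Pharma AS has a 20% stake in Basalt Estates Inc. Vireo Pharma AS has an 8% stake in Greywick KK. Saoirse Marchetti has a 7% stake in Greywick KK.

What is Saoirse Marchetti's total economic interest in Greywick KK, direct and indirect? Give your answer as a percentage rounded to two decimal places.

31.36%

Saoirse reaches Greywick along 3 paths.
Via Vireo: 7% × 8% = 0.56%.
Direct stake: 7% = 7%.
Via Orbis: 28% × 85% = 23.8%.
Total: 0.56% + 7% + 23.8% = 31.36%.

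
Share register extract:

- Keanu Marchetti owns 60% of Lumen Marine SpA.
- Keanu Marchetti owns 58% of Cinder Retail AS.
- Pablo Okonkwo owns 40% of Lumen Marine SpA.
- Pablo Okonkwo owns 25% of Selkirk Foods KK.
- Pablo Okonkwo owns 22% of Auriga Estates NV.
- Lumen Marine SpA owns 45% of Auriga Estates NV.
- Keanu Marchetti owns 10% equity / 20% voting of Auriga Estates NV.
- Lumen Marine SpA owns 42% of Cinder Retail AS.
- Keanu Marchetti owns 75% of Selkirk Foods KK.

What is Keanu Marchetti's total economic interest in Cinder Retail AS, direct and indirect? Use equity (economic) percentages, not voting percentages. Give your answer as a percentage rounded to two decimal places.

83.20%

Keanu reaches Cinder along 2 paths.
Direct stake: 58% = 58%.
Via Lumen: 60% × 42% = 25.2%.
Total: 58% + 25.2% = 83.2%.
Rounded: 83.20%.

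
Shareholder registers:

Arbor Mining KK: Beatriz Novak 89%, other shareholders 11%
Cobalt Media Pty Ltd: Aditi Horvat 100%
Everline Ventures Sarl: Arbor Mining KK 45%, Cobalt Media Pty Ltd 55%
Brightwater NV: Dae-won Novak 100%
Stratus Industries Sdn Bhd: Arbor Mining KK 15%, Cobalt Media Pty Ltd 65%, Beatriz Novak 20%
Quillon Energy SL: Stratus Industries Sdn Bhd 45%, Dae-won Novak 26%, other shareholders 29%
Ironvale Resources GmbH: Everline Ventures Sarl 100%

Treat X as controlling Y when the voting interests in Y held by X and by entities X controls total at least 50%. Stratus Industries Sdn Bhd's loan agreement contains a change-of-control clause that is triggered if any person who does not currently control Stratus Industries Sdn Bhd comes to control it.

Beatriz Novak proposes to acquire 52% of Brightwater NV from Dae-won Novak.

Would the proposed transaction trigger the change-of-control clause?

The purchase adds only to Beatriz's holdings (Dae-won's stake shrinks), so Beatriz is the only person who could newly come to control Stratus.
Beatriz holds 89% of Arbor, so Beatriz controls Arbor.
In Stratus, Beatriz's side holds only 15% + 20% = 35%, not ≥ 50%.
So before the transaction, Beatriz does not control Stratus.
After the purchase, Beatriz holds 52% of Brightwater directly, and Dae-won's stake falls to 48%.
Beatriz holds 52% of Brightwater, so Beatriz controls Brightwater.
After the transaction, Beatriz's side holds 15% + 20% = 35% of Stratus, not ≥ 50%, so Beatriz still does not control Stratus.
No new person acquires control, so the clause is not triggered.

No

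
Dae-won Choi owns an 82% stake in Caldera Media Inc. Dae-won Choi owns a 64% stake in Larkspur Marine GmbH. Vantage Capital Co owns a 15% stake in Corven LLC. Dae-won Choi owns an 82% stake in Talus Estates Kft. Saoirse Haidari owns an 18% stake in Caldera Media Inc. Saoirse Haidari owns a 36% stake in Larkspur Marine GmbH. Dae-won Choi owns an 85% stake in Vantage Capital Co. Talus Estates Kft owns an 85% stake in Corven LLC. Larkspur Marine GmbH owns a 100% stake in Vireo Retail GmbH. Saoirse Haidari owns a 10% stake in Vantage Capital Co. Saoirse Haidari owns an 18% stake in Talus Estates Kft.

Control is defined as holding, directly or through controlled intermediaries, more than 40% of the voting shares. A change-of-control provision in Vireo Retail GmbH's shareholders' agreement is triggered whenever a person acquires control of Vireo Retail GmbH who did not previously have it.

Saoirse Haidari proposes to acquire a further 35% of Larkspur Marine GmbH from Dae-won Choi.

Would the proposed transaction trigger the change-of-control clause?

Yes

The purchase adds only to Saoirse's holdings (Dae-won's stake shrinks), so Saoirse is the only person who could newly come to control Vireo.
Saoirse's largest direct stake is 36% in Larkspur, which does not meet the threshold, so Saoirse controls no company.
Neither Saoirse nor any entity Saoirse controls holds any voting interest in Vireo.
So before the transaction, Saoirse does not control Vireo.
After the purchase, Saoirse's direct stake in Larkspur rises to 36% + 35% = 71%, and Dae-won's stake falls to 29%.
Saoirse holds 71% of Larkspur, so Saoirse controls Larkspur.
Larkspur holds 100% of Vireo, so Saoirse controls Vireo.
Saoirse did not control Vireo before and does after, so the clause is triggered.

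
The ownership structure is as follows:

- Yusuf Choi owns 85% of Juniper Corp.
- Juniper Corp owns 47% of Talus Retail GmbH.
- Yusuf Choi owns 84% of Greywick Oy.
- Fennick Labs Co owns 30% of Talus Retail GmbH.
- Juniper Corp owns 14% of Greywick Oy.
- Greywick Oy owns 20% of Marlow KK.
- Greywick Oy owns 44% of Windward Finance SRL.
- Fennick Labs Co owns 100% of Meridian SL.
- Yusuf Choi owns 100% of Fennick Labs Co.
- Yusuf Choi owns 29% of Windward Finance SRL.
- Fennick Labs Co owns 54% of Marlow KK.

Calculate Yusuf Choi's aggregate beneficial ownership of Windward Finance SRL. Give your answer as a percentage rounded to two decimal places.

71.20%

Yusuf reaches Windward along 3 paths.
Direct stake: 29% = 29%.
Via Juniper → Greywick: 85% × 14% × 44% = 5.236%.
Via Greywick: 84% × 44% = 36.96%.
Total: 29% + 5.236% + 36.96% = 71.196%.
Rounded: 71.20%.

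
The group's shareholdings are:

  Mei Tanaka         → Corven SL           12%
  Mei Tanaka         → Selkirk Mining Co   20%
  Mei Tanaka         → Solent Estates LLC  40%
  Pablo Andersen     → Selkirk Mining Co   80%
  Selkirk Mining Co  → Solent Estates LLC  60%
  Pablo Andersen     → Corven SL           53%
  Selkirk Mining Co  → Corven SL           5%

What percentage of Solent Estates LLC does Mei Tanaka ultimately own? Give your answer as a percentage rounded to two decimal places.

52.00%

Mei reaches Solent along 2 paths.
Direct stake: 40% = 40%.
Via Selkirk: 20% × 60% = 12%.
Total: 40% + 12% = 52%.
Rounded: 52.00%.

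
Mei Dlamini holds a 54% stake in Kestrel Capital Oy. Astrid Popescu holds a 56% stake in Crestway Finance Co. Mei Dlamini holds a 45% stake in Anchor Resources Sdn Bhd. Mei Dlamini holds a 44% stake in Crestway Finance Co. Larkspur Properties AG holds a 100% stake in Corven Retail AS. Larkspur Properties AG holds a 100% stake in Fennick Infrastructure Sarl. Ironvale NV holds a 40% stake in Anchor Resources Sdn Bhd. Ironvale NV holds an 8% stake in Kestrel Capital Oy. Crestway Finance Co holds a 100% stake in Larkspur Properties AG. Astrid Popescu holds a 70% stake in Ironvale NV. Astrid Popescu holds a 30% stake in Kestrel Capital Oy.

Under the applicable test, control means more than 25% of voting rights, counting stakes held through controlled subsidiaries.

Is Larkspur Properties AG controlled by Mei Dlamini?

Yes

Mei holds 44% of Crestway, so Mei controls Crestway.
Crestway holds 100% of Larkspur, so Mei controls Larkspur.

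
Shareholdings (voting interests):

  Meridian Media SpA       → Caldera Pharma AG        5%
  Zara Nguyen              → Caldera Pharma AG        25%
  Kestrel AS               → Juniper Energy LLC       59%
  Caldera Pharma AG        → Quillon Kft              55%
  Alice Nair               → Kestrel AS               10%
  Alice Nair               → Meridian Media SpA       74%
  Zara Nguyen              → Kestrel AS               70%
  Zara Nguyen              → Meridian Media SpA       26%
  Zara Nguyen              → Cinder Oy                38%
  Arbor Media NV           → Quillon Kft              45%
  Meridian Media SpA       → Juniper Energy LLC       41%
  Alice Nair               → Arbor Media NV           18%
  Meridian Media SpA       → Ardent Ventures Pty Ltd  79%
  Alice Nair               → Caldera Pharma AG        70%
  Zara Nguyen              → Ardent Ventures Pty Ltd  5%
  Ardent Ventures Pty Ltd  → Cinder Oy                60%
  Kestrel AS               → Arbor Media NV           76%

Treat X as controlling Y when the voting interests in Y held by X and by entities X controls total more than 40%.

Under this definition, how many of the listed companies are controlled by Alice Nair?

6

Alice holds 74% of Meridian, so Alice controls Meridian.
Alice and Meridian together hold 70% + 5% = 75% of Caldera, so Alice controls Caldera.
Meridian holds 79% of Ardent, so Alice controls Ardent.
Ardent holds 60% of Cinder, so Alice controls Cinder.
Caldera holds 55% of Quillon, so Alice controls Quillon.
Meridian holds 41% of Juniper, so Alice controls Juniper.
No other company's threshold is met.
Alice controls 6 companies.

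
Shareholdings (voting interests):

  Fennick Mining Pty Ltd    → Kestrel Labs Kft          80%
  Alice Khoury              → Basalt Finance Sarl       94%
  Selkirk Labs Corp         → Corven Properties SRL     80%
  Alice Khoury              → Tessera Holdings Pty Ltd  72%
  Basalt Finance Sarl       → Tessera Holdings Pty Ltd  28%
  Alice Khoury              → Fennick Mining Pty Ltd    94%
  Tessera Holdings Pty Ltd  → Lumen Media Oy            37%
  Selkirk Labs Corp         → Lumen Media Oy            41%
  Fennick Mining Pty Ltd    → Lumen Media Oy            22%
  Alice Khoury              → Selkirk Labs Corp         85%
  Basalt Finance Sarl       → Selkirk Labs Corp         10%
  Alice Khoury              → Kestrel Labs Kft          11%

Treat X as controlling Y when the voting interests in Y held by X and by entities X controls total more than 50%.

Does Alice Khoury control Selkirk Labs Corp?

Yes

Alice holds 94% of Basalt, so Alice controls Basalt.
Basalt and Alice together hold 10% + 85% = 95% of Selkirk, so Alice controls Selkirk.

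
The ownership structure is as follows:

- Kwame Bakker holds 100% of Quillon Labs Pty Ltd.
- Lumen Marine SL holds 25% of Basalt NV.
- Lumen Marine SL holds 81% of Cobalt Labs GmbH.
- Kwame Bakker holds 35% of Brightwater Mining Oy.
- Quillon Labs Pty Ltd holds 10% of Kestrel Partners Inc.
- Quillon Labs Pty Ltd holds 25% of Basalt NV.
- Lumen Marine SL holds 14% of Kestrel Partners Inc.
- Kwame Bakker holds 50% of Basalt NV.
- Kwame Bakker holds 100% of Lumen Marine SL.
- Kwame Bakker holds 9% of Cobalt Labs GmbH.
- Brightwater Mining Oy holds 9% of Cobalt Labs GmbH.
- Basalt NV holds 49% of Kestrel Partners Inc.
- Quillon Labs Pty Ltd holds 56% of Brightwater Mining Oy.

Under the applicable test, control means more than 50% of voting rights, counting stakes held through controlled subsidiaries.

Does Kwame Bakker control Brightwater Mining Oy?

Yes

Kwame holds 100% of Quillon, so Kwame controls Quillon.
Quillon and Kwame together hold 56% + 35% = 91% of Brightwater, so Kwame controls Brightwater.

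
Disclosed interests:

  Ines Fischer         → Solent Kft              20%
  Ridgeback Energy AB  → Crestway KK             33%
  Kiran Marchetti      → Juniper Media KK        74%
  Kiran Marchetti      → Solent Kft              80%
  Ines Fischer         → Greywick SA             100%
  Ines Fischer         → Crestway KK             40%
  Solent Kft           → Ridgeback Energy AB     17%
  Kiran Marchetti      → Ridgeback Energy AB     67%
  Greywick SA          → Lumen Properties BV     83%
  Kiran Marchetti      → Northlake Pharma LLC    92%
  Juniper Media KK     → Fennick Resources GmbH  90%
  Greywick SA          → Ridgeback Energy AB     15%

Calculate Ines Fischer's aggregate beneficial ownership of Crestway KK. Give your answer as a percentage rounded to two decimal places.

46.07%

Ines reaches Crestway along 3 paths.
Direct stake: 40% = 40%.
Via Solent → Ridgeback: 20% × 17% × 33% = 1.122%.
Via Greywick → Ridgeback: 100% × 15% × 33% = 4.95%.
Total: 40% + 1.122% + 4.95% = 46.072%.
Rounded: 46.07%.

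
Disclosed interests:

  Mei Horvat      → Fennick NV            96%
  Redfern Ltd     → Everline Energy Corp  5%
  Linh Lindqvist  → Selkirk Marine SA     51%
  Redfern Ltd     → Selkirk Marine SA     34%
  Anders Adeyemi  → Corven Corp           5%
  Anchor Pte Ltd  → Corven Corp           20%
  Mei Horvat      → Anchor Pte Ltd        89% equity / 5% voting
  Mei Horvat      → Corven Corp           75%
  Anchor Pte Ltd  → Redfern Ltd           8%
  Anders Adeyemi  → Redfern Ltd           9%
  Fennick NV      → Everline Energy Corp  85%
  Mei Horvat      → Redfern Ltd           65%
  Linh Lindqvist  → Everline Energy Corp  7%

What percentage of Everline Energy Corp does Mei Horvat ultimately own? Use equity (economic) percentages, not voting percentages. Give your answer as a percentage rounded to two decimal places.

85.21%

Mei reaches Everline along 3 paths.
Via Redfern: 65% × 5% = 3.25%.
Via Anchor → Redfern: 89% × 8% × 5% = 0.356%.
Via Fennick: 96% × 85% = 81.6%.
Total: 3.25% + 0.356% + 81.6% = 85.206%.
Rounded: 85.21%.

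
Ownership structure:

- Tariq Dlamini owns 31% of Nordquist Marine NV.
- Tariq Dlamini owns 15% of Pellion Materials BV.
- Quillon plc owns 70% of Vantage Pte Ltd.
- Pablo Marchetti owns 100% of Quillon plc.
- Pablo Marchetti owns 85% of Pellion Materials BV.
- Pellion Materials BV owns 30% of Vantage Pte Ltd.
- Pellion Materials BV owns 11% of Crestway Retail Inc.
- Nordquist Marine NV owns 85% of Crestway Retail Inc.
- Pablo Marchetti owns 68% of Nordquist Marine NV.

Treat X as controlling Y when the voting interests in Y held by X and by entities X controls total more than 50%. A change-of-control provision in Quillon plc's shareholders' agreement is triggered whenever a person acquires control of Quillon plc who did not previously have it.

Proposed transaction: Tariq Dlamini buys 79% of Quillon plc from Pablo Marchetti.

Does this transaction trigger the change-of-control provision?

The purchase adds only to Tariq's holdings (Pablo's stake shrinks), so Tariq is the only person who could newly come to control Quillon.
Tariq's largest direct stake is 31% in Nordquist, which does not meet the threshold, so Tariq controls no company.
Neither Tariq nor any entity Tariq controls holds any voting interest in Quillon.
So before the transaction, Tariq does not control Quillon.
After the purchase, Tariq holds 79% of Quillon directly, and Pablo's stake falls to 21%.
Tariq holds 79% of Quillon, so Tariq controls Quillon.
Tariq did not control Quillon before and does after, so the clause is triggered.

Yes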